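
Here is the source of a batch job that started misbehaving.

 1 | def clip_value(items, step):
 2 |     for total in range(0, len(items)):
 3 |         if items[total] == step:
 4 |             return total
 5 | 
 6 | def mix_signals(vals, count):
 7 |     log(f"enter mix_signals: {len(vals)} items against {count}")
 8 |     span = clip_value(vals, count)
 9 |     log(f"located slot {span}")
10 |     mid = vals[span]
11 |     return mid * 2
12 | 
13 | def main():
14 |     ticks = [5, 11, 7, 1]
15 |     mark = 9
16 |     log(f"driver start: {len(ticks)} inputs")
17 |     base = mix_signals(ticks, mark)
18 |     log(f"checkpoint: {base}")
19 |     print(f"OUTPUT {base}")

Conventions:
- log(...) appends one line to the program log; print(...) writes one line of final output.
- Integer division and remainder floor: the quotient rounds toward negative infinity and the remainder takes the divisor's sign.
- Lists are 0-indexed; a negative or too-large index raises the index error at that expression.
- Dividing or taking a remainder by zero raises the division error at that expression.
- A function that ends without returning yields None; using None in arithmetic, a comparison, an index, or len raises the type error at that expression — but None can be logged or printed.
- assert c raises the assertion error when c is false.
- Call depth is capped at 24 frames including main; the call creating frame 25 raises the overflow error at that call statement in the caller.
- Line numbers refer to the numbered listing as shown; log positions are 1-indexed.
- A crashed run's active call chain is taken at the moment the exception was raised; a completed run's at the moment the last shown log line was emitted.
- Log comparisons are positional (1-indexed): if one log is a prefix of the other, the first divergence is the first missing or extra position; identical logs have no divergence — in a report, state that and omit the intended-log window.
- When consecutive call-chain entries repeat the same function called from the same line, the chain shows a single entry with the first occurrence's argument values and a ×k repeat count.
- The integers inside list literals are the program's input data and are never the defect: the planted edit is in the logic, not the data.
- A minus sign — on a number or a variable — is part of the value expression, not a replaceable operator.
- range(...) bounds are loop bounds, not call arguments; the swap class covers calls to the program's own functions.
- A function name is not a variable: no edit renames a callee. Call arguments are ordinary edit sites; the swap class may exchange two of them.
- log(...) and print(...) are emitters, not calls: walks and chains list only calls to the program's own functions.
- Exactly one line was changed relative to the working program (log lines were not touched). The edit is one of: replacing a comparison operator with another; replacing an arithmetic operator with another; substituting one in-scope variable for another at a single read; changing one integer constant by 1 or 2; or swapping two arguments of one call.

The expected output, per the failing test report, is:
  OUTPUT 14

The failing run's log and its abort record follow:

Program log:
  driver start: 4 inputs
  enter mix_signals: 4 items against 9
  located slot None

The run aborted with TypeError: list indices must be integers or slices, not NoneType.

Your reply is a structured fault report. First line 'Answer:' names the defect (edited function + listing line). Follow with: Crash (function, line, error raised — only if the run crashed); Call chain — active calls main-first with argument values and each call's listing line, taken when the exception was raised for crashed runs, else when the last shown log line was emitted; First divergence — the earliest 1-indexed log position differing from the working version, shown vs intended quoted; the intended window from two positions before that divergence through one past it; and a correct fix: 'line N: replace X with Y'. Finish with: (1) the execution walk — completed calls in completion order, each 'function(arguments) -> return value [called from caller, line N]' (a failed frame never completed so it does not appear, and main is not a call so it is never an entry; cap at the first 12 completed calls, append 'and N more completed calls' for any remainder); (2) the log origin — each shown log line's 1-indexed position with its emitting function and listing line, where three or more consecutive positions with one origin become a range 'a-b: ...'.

Answer: the defect is in main at line 15.
Key observation: Log line 2 is where behavior first shows: 'enter mix_signals: 4 items against 9' appears instead of 'enter mix_signals: 4 items against 7'.
Crash: mix_signals, line 10, TypeError.
Call chain: main -> mix_signals([5, 11, 7, 1], 9) (called at line 17).
First divergence: position 2; shown 'enter mix_signals: 4 items against 9' vs intended 'enter mix_signals: 4 items against 7'.
Intended log window:
  1: driver start: 4 inputs
  2: enter mix_signals: 4 items against 7
  3: located slot 2
Execution walk:
  clip_value([5, 11, 7, 1], 9) -> None  [called from mix_signals, line 8]
Origin of each log line:
  1: emitted by main (line 16)
  2: emitted by mix_signals (line 7)
  3: emitted by mix_signals (line 9)
A correct fix: line 15: replace `9` with `7`.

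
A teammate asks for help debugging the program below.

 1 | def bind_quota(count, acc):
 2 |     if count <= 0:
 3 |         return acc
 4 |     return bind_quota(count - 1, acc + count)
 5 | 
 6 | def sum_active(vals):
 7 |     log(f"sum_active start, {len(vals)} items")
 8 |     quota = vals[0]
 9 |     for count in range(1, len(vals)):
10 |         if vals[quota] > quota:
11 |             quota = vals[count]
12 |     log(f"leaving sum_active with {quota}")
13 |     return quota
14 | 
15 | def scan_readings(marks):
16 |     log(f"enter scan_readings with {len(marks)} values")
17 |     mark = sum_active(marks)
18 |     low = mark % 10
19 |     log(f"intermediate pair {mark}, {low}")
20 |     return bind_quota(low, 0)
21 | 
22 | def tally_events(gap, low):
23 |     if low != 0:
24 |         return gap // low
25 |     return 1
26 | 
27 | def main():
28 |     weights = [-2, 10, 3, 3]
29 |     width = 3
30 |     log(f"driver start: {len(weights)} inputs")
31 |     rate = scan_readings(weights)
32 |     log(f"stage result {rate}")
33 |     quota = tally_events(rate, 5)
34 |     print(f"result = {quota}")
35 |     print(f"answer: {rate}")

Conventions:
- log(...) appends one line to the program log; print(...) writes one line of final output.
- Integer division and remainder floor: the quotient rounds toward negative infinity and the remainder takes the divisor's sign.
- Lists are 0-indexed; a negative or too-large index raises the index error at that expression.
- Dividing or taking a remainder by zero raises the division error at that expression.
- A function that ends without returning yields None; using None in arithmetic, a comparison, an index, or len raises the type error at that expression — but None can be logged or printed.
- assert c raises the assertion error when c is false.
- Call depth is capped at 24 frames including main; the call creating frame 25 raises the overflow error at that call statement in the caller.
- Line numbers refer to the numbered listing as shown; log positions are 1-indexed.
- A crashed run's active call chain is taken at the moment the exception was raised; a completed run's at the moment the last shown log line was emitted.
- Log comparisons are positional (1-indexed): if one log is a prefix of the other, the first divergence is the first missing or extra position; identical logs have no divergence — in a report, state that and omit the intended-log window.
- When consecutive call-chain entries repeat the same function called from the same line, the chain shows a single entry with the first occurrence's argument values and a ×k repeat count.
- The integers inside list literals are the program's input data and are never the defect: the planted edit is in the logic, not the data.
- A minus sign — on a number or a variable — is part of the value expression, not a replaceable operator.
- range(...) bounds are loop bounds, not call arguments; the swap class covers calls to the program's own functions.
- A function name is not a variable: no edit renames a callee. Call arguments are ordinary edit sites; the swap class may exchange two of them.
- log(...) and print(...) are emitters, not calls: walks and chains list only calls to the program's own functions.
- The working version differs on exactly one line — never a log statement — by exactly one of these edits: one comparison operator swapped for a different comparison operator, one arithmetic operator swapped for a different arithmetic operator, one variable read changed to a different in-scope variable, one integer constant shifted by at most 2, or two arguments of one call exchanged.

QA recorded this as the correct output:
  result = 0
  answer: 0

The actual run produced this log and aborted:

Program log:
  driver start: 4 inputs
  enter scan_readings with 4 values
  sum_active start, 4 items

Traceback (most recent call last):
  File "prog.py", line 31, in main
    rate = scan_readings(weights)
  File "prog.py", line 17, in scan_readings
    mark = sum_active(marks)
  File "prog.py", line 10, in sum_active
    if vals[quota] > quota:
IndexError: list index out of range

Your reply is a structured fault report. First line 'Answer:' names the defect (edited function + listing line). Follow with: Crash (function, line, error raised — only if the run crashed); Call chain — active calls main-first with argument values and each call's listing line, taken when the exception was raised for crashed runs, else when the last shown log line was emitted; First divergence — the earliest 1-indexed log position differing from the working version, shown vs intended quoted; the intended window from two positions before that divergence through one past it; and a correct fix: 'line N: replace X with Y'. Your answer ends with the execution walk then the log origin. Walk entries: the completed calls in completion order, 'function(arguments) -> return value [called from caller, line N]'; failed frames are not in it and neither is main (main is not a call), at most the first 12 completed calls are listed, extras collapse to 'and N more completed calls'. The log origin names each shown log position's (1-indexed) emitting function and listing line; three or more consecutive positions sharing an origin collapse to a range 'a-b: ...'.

Answer: the defect is in sum_active at line 10.
The tell: Only 3 log lines were emitted before the run died; the intended continuation was 'leaving sum_active with 10'.
Crash: sum_active, line 10, IndexError.
Call chain: main -> scan_readings([-2, 10, 3, 3]) (called at line 31) -> sum_active([-2, 10, 3, 3]) (called at line 17).
First divergence: position 4 — the faulty run's log ends after 3 lines; the working version continues with 'leaving sum_active with 10'.
Intended log window:
  2: enter scan_readings with 4 values
  3: sum_active start, 4 items
  4: leaving sum_active with 10
  5: intermediate pair 10, 0
Execution walk:
  (no call completed)
Log origin:
  1: emitted by main (line 30)
  2: emitted by scan_readings (line 16)
  3: emitted by sum_active (line 7)
A correct fix: line 10: replace `vals[quota]` with `vals[count]`.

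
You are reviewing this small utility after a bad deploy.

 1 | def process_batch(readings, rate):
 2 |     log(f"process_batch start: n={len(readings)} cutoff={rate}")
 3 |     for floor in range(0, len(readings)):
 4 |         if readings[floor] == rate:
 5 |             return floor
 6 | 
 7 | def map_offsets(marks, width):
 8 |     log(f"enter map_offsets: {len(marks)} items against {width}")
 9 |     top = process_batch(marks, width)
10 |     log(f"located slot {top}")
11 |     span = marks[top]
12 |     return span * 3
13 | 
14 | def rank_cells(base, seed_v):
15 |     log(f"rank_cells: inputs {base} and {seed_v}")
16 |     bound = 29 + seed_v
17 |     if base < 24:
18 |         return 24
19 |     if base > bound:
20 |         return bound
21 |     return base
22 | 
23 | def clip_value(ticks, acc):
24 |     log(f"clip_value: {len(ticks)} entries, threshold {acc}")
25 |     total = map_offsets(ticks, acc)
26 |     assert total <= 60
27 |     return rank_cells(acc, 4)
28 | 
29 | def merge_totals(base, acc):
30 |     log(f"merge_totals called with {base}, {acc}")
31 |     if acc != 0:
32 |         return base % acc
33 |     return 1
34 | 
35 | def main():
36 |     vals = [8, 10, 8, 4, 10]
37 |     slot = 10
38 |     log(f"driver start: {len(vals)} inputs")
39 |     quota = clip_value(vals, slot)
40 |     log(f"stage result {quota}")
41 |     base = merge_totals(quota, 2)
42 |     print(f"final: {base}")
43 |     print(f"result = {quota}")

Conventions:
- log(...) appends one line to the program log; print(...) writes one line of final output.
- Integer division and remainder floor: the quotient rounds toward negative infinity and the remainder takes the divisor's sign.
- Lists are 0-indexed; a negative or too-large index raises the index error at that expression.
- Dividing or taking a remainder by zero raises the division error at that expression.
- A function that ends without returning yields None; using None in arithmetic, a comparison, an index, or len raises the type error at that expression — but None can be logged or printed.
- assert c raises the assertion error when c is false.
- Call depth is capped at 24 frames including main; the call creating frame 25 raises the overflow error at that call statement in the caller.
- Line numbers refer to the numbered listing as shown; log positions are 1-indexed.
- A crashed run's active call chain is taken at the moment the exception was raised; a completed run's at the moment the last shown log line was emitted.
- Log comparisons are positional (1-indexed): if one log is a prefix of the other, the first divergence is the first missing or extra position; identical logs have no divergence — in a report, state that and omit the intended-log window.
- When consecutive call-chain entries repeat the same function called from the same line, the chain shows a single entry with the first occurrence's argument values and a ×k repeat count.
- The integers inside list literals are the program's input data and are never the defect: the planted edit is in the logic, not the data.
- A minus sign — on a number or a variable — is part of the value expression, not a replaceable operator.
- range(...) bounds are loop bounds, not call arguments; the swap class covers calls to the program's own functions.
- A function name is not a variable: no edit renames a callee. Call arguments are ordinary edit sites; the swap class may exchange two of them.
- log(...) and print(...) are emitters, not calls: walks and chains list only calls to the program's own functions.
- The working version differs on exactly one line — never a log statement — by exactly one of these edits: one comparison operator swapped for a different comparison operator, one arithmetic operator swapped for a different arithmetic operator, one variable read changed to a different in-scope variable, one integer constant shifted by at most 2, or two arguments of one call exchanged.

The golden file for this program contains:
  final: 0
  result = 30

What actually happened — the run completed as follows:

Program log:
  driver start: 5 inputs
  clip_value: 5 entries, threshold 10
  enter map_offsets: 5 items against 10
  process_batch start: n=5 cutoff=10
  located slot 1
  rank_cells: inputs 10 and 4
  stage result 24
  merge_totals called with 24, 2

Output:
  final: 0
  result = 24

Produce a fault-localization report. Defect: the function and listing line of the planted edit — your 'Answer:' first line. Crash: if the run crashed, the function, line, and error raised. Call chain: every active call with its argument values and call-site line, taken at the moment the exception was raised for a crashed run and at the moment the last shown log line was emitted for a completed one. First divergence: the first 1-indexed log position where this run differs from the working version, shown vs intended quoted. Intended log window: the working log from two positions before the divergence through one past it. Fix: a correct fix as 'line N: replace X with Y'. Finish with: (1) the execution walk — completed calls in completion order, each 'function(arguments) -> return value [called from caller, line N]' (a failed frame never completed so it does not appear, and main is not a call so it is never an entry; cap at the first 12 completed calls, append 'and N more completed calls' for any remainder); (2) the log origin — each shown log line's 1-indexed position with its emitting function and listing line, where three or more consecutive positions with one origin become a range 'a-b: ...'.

Answer: the defect is in clip_value at line 27.
Key observation: Log line 6 is where behavior first shows: 'rank_cells: inputs 10 and 4' appears instead of 'rank_cells: inputs 30 and 4'.
Call chain: main -> merge_totals(24, 2) (called at line 41).
First divergence: at position 6 the run shows 'rank_cells: inputs 10 and 4' where the working version logs 'rank_cells: inputs 30 and 4'.
Intended log window:
  4: process_batch start: n=5 cutoff=10
  5: located slot 1
  6: rank_cells: inputs 30 and 4
  7: stage result 30
Execution walk:
  process_batch([8, 10, 8, 4, 10], 10) -> 1  [called from map_offsets, line 9]
  map_offsets([8, 10, 8, 4, 10], 10) -> 30  [called from clip_value, line 25]
  rank_cells(10, 4) -> 24  [called from clip_value, line 27]
  clip_value([8, 10, 8, 4, 10], 10) -> 24  [called from main, line 39]
  merge_totals(24, 2) -> 0  [called from main, line 41]
Origin of each log line:
  1 — main, line 38
  2 — clip_value, line 24
  3 — map_offsets, line 8
  4 — process_batch, line 2
  5 — map_offsets, line 10
  6 — rank_cells, line 15
  7 — main, line 40
  8 — merge_totals, line 30
A correct fix: line 27: replace `acc` with `total`.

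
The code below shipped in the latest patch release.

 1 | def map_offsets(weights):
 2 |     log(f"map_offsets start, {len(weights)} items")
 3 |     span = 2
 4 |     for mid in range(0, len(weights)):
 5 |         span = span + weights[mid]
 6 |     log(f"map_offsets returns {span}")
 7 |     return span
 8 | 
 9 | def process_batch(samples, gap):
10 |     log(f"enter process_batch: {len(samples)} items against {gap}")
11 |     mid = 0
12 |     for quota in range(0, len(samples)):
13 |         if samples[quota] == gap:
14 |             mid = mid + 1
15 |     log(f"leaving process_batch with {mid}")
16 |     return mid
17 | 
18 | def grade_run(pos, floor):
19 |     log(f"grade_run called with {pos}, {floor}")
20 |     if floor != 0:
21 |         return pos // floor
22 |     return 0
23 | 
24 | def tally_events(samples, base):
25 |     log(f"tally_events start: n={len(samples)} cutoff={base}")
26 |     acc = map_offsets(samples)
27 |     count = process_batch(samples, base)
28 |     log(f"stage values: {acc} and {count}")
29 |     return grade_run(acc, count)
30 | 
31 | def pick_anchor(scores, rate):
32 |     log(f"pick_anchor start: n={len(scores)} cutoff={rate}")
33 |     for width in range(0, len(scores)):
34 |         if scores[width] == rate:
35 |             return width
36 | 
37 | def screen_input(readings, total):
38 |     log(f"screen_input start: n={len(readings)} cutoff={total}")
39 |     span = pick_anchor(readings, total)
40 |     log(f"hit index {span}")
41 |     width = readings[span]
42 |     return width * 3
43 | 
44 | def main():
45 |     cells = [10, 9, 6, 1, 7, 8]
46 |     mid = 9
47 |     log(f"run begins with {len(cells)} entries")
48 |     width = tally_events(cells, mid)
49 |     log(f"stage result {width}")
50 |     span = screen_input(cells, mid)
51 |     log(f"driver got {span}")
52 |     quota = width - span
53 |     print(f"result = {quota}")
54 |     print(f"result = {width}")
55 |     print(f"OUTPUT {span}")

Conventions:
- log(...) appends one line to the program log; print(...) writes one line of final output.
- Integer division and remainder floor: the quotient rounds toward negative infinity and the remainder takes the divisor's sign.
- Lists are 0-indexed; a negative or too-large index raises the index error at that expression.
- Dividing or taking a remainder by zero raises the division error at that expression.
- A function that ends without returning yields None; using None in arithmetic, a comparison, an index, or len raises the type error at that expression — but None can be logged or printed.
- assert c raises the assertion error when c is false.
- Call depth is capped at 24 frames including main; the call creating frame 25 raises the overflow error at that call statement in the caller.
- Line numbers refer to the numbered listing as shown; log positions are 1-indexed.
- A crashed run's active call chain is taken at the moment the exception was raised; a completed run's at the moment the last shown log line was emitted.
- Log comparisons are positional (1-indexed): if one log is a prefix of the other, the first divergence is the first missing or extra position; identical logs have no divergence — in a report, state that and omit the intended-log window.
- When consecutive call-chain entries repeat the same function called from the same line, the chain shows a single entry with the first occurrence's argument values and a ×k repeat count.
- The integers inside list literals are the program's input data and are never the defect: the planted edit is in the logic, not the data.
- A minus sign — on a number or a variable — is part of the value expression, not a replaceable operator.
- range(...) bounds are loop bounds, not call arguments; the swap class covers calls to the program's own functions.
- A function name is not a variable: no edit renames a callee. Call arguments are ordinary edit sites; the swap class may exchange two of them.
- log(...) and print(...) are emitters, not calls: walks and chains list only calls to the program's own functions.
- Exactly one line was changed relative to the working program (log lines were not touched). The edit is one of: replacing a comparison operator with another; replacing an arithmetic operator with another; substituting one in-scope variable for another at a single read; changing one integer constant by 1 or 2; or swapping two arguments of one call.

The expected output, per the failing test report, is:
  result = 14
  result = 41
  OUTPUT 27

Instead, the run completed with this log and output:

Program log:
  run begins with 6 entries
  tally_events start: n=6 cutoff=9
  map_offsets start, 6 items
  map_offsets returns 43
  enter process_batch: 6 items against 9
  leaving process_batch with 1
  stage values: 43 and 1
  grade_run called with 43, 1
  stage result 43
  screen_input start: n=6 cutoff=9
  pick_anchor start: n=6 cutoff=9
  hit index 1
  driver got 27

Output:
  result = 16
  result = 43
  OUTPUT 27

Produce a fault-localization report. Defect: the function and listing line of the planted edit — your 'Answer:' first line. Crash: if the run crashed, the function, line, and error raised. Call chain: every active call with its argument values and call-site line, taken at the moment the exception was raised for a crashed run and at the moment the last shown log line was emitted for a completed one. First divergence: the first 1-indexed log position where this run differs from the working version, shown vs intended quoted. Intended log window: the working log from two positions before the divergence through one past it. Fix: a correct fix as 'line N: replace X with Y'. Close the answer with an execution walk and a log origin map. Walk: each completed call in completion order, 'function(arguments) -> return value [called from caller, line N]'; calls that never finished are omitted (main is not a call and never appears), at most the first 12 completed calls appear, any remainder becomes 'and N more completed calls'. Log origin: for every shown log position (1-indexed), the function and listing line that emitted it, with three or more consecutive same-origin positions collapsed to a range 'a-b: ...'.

Answer: the defect is in map_offsets at line 3.
Key fact: The earliest visible damage is log position 4 — 'map_offsets returns 43' rather than the intended 'map_offsets returns 41'.
Call chain: main.
First divergence: position 4; shown 'map_offsets returns 43' vs intended 'map_offsets returns 41'.
Intended log window:
  2: tally_events start: n=6 cutoff=9
  3: map_offsets start, 6 items
  4: map_offsets returns 41
  5: enter process_batch: 6 items against 9
Execution walk:
  map_offsets([10, 9, 6, 1, 7, 8]) -> 43  [called from tally_events, line 26]
  process_batch([10, 9, 6, 1, 7, 8], 9) -> 1  [called from tally_events, line 27]
  grade_run(43, 1) -> 43  [called from tally_events, line 29]
  tally_events([10, 9, 6, 1, 7, 8], 9) -> 43  [called from main, line 48]
  pick_anchor([10, 9, 6, 1, 7, 8], 9) -> 1  [called from screen_input, line 39]
  screen_input([10, 9, 6, 1, 7, 8], 9) -> 27  [called from main, line 50]
Origin of each log line:
  1: logged in main at line 47
  2: logged in tally_events at line 25
  3: logged in map_offsets at line 2
  4: logged in map_offsets at line 6
  5: logged in process_batch at line 10
  6: logged in process_batch at line 15
  7: logged in tally_events at line 28
  8: logged in grade_run at line 19
  9: logged in main at line 49
  10: logged in screen_input at line 38
  11: logged in pick_anchor at line 32
  12: logged in screen_input at line 40
  13: logged in main at line 51
A correct fix: line 3: replace `2` with `0`.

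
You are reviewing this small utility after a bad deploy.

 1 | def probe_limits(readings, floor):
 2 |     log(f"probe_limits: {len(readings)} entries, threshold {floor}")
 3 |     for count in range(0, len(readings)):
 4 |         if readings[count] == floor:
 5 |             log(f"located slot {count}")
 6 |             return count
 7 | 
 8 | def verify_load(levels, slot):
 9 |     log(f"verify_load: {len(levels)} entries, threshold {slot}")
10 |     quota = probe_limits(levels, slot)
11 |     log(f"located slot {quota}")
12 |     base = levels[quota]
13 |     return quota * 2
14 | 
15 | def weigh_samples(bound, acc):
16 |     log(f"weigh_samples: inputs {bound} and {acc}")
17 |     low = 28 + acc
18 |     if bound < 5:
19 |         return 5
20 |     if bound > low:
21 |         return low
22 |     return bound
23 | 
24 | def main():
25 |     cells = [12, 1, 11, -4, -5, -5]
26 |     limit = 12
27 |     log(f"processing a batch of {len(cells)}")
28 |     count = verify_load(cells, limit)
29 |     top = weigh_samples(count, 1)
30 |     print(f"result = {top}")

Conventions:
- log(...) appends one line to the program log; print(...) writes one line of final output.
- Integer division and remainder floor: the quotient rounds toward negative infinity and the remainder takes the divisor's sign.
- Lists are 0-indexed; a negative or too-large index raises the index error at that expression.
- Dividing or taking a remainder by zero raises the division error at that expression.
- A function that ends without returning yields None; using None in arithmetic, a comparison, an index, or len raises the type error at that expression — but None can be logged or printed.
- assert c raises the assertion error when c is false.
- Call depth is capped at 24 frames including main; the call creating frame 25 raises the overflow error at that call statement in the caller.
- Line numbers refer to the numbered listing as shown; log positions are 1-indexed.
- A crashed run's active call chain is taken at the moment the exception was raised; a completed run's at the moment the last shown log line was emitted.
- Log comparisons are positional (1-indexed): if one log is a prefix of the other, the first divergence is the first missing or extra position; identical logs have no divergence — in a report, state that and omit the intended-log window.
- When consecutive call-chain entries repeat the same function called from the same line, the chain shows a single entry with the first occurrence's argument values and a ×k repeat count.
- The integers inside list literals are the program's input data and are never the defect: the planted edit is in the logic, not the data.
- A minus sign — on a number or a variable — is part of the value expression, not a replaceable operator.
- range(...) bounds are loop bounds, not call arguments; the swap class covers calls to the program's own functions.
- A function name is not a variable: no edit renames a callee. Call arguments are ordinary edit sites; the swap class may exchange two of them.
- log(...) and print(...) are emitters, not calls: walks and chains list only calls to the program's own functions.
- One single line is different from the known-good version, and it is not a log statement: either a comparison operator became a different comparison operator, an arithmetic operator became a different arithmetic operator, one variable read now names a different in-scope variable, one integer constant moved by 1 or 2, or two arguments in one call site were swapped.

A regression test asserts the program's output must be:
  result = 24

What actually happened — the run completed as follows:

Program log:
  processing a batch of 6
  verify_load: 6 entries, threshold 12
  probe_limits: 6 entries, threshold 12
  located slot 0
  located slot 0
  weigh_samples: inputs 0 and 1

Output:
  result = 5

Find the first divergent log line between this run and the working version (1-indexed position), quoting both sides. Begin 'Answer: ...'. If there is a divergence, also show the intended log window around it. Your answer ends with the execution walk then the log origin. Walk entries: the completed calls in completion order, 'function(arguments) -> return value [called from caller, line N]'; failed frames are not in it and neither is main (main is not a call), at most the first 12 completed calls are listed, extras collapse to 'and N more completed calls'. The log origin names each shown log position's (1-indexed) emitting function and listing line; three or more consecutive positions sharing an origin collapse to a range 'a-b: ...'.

Answer: at position 6 the run shows 'weigh_samples: inputs 0 and 1' where the working version logs 'weigh_samples: inputs 24 and 1'.
Intended log window:
  4: located slot 0
  5: located slot 0
  6: weigh_samples: inputs 24 and 1
Execution walk:
  probe_limits([12, 1, 11, -4, -5, -5], 12) -> 0  [called from verify_load, line 10]
  verify_load([12, 1, 11, -4, -5, -5], 12) -> 0  [called from main, line 28]
  weigh_samples(0, 1) -> 5  [called from main, line 29]
Log origins:
  1: emitted by main (line 27)
  2: emitted by verify_load (line 9)
  3: emitted by probe_limits (line 2)
  4: emitted by probe_limits (line 5)
  5: emitted by verify_load (line 11)
  6: emitted by weigh_samples (line 16)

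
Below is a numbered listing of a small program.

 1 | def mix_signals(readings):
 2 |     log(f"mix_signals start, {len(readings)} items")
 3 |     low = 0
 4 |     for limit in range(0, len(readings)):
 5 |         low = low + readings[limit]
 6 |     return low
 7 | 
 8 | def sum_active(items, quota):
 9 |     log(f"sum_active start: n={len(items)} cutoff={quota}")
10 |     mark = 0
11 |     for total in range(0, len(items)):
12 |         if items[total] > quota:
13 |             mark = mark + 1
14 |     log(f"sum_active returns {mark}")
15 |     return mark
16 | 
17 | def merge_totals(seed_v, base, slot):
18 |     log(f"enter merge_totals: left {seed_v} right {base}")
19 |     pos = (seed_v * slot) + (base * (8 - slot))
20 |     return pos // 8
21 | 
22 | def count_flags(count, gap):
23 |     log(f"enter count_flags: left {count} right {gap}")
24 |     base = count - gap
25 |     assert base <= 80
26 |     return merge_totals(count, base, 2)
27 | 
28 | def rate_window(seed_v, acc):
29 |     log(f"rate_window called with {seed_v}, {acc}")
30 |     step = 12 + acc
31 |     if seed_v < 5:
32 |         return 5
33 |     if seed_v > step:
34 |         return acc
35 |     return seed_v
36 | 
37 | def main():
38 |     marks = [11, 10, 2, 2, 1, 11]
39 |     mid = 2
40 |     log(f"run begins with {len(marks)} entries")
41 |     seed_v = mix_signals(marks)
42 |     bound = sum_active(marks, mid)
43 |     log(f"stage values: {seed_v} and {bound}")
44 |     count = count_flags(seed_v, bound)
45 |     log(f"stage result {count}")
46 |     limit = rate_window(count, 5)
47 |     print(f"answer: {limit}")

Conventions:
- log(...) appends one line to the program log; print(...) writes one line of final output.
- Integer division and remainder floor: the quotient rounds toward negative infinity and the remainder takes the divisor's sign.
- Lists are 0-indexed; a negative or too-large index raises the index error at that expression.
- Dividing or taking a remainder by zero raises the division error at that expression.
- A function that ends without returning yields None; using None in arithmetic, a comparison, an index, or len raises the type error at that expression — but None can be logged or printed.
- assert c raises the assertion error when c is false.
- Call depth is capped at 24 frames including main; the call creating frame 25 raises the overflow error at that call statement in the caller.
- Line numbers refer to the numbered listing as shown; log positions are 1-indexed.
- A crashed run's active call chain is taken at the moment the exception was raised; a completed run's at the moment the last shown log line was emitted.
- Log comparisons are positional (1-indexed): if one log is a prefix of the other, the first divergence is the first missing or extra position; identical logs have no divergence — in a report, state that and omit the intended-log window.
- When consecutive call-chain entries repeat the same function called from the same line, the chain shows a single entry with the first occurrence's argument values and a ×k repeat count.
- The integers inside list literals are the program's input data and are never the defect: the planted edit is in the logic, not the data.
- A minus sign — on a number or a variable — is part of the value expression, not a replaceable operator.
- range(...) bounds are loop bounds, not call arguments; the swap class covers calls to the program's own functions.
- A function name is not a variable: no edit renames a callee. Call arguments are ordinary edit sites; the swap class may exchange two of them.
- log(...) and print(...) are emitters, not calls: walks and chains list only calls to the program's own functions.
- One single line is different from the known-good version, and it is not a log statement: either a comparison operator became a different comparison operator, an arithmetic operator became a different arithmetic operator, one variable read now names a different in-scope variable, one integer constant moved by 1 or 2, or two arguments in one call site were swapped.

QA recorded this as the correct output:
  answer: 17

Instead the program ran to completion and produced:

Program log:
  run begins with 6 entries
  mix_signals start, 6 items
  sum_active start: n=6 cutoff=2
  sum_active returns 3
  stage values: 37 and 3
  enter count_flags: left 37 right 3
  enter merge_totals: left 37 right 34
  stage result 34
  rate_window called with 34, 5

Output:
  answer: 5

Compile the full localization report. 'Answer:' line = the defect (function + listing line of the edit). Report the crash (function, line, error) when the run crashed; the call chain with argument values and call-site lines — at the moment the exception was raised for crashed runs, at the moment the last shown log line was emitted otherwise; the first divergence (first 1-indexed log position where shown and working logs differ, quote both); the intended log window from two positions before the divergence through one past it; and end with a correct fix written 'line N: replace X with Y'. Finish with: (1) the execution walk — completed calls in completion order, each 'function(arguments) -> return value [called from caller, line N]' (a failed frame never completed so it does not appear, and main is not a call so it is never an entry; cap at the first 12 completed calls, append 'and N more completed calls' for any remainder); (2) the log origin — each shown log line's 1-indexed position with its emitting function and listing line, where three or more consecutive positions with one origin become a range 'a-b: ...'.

Answer: the defect is in rate_window at line 34.
The tell: Nothing in the log betrays the bug — only the output does.
Call chain: main -> rate_window(34, 5) (called at line 46).
First divergence: none (the log streams are identical).
Execution walk:
  mix_signals([11, 10, 2, 2, 1, 11]) -> 37  [called from main, line 41]
  sum_active([11, 10, 2, 2, 1, 11], 2) -> 3  [called from main, line 42]
  merge_totals(37, 34, 2) -> 34  [called from count_flags, line 26]
  count_flags(37, 3) -> 34  [called from main, line 44]
  rate_window(34, 5) -> 5  [called from main, line 46]
Origin of each log line:
  1: from main, line 40
  2: from mix_signals, line 2
  3: from sum_active, line 9
  4: from sum_active, line 14
  5: from main, line 43
  6: from count_flags, line 23
  7: from merge_totals, line 18
  8: from main, line 45
  9: from rate_window, line 29
A correct fix: line 34: replace `acc` with `step`.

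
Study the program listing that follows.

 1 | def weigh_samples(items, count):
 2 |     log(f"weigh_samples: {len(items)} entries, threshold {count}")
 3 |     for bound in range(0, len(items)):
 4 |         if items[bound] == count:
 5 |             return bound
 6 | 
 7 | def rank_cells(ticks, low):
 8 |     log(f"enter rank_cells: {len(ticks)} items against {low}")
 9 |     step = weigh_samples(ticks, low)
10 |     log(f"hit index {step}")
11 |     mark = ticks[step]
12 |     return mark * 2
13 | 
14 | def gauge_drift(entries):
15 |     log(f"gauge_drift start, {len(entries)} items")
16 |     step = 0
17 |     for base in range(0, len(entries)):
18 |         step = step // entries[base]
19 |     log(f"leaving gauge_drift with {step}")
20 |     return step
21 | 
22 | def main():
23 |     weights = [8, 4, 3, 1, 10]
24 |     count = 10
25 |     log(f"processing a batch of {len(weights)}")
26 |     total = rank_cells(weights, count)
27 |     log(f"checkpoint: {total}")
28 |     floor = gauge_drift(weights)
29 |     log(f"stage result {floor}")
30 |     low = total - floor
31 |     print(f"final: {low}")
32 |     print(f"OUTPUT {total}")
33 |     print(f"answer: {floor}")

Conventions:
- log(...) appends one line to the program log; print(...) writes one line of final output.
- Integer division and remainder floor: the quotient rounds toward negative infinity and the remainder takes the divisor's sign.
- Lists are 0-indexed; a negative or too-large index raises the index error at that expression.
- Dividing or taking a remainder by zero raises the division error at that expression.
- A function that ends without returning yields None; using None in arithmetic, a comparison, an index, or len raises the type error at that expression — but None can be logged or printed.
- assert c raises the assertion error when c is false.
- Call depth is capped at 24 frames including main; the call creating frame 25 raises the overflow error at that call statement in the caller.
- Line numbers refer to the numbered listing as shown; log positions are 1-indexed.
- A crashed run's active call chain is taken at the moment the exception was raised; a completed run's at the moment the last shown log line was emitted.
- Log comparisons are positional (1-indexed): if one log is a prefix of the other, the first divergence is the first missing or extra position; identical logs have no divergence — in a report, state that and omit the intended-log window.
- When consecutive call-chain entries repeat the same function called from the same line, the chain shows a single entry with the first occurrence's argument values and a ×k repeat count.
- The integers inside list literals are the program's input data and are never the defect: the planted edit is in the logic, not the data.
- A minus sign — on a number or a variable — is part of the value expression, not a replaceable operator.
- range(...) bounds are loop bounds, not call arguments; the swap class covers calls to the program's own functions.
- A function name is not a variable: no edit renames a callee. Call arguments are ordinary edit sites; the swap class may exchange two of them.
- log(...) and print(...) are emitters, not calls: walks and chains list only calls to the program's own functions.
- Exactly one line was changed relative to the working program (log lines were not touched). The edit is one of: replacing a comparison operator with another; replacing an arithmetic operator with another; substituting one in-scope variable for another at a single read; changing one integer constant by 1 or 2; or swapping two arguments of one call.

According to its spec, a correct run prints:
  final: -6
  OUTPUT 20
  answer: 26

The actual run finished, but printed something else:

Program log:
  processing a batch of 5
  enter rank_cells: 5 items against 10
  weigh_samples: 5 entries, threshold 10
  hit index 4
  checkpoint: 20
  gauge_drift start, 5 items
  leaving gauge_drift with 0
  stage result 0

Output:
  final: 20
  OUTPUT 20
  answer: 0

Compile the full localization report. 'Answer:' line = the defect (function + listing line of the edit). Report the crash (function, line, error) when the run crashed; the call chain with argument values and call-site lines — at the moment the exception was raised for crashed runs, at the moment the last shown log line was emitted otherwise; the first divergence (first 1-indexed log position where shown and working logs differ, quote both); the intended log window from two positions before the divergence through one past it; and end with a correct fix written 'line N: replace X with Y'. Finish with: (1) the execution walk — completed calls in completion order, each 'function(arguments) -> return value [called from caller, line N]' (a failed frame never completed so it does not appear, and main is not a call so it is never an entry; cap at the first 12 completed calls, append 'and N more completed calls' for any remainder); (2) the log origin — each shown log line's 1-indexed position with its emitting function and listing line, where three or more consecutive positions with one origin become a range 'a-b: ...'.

Answer: the defect is in gauge_drift at line 18.
Core observation: Position 7 is the first bad log line: 'leaving gauge_drift with 0' should read 'leaving gauge_drift with 26'.
Call chain: main.
First divergence: position 7 — shown 'leaving gauge_drift with 0', intended 'leaving gauge_drift with 26'.
Intended log window:
  5: checkpoint: 20
  6: gauge_drift start, 5 items
  7: leaving gauge_drift with 26
  8: stage result 26
Execution walk:
  weigh_samples([8, 4, 3, 1, 10], 10) -> 4  [called from rank_cells, line 9]
  rank_cells([8, 4, 3, 1, 10], 10) -> 20  [called from main, line 26]
  gauge_drift([8, 4, 3, 1, 10]) -> 0  [called from main, line 28]
Log origins:
  1: emitted by main (line 25)
  2: emitted by rank_cells (line 8)
  3: emitted by weigh_samples (line 2)
  4: emitted by rank_cells (line 10)
  5: emitted by main (line 27)
  6: emitted by gauge_drift (line 15)
  7: emitted by gauge_drift (line 19)
  8: emitted by main (line 29)
A correct fix: line 18: replace `//` with `+`.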